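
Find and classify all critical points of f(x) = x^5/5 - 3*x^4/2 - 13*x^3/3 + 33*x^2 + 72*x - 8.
f'(x) = x^4 - 6*x^3 - 13*x^2 + 66*x + 72

Solve f'(x) = 0:
  Factor: x^4 - 6*x^3 - 13*x^2 + 66*x + 72 = (x - 6)*(x - 4)*(x + 1)*(x + 3) = 0.
  ⇒ x = -3, -1, 4, 6

f''(x) = 4*x^3 - 18*x^2 - 26*x + 66
Second-derivative test at each critical point:
  f''(-3) = -126 < 0 → local maximum
  f''(-1) = 70 > 0 → local minimum
  f''(4) = -70 < 0 → local maximum
  f''(6) = 126 > 0 → local minimum

Critical points: x = -3 (local maximum); x = -1 (local minimum); x = 4 (local maximum); x = 6 (local minimum)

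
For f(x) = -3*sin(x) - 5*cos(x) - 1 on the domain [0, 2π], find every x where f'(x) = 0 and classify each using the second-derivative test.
f'(x) = 5*sin(x) - 3*cos(x)

Solve f'(x) = 0 on [0, 2π]:
  f'(x) = 0 ⇔ -3*cos(x) = -5*sin(x) ⇔ tan(x) = 3/5, i.e. x = arctan(3/5) + nπ; keep the solutions lying in [0, 2π].
  ⇒ x = atan(3/5) ≈ 0.5404, atan(3/5) + pi ≈ 3.6820

f''(x) = 3*sin(x) + 5*cos(x)
Second-derivative test at each critical point:
  f''(0.5404) = 5.8310 > 0 → local minimum
  f''(3.6820) = -5.8310 < 0 → local maximum

Critical points: x = atan(3/5) ≈ 0.5404 (local minimum); x = atan(3/5) + pi ≈ 3.6820 (local maximum)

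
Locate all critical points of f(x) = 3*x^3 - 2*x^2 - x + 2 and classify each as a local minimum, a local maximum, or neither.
f'(x) = 9*x^2 - 4*x - 1

Solve f'(x) = 0:
  9*x^2 - 4*x - 1 = 0 has no rational roots; quadratic formula: x = (4 ± √52)/18.
  ⇒ x = 2/9 - sqrt(13)/9 ≈ -0.1784, 2/9 + sqrt(13)/9 ≈ 0.6228

f''(x) = 18*x - 4
Second-derivative test at each critical point:
  f''(-0.1784) = -7.2111 < 0 → local maximum
  f''(0.6228) = 7.2111 > 0 → local minimum

Critical points: x = 2/9 - sqrt(13)/9 ≈ -0.1784 (local maximum); x = 2/9 + sqrt(13)/9 ≈ 0.6228 (local minimum)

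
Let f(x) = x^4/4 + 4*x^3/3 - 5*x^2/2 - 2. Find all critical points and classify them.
f'(x) = x*(x^2 + 4*x - 5)

Solve f'(x) = 0:
  Factor: x^3 + 4*x^2 - 5*x = x*(x - 1)*(x + 5) = 0.
  ⇒ x = -5, 0, 1

f''(x) = 3*x^2 + 8*x - 5
Second-derivative test at each critical point:
  f''(-5) = 30 > 0 → local minimum
  f''(0) = -5 < 0 → local maximum
  f''(1) = 6 > 0 → local minimum

Critical points: x = -5 (local minimum); x = 0 (local maximum); x = 1 (local minimum)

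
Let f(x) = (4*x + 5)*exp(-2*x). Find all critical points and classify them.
f'(x) = 2*(-4*x - 3)*exp(-2*x)

Solve f'(x) = 0:
  f'(x) = (-8*x - 6)·exp(-2*x) and exp(-2*x) > 0 for every x, so f'(x) = 0 ⇔ -8*x - 6 = 0.
  Factor: -8*x - 6 = -2*(4*x + 3) = 0.
  ⇒ x = -3/4

f''(x) = 4*(4*x + 1)*exp(-2*x)
Second-derivative test at each critical point:
  f''(-3/4) = -35.8535 < 0 → local maximum

Critical points: x = -3/4 (local maximum)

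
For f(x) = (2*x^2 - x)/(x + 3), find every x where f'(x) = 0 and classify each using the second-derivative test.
f'(x) = (2*x^2 + 12*x - 3)/(x^2 + 6*x + 9)

Solve f'(x) = 0:
  f'(x) = (2*x^2 + 12*x - 3)/(x + 3)^2; the denominator is positive wherever f is defined, so f'(x) = 0 ⇔ 2*x^2 + 12*x - 3 = 0.
  2*x^2 + 12*x - 3 = 0 has no rational roots; quadratic formula: x = (-12 ± √168)/4.
  ⇒ x = -sqrt(42)/2 - 3 ≈ -6.2404, -3 + sqrt(42)/2 ≈ 0.2404

f''(x) = 42/(x^3 + 9*x^2 + 27*x + 27)
Second-derivative test at each critical point:
  f''(-6.2404) = -1.2344 < 0 → local maximum
  f''(0.2404) = 1.2344 > 0 → local minimum

Critical points: x = -sqrt(42)/2 - 3 ≈ -6.2404 (local maximum); x = -3 + sqrt(42)/2 ≈ 0.2404 (local minimum)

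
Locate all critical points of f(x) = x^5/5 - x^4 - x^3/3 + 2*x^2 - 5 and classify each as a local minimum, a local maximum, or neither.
f'(x) = x*(x^3 - 4*x^2 - x + 4)

Solve f'(x) = 0:
  Factor: x^4 - 4*x^3 - x^2 + 4*x = x*(x - 4)*(x - 1)*(x + 1) = 0.
  ⇒ x = -1, 0, 1, 4

f''(x) = 4*x^3 - 12*x^2 - 2*x + 4
Second-derivative test at each critical point:
  f''(-1) = -10 < 0 → local maximum
  f''(0) = 4 > 0 → local minimum
  f''(1) = -6 < 0 → local maximum
  f''(4) = 60 > 0 → local minimum

Critical points: x = -1 (local maximum); x = 0 (local minimum); x = 1 (local maximum); x = 4 (local minimum)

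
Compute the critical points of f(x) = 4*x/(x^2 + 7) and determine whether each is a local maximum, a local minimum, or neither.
f'(x) = 4*(7 - x^2)/(x^4 + 14*x^2 + 49)

Solve f'(x) = 0:
  f'(x) = -4*(x^2 - 7)/(x^2 + 7)^2; the denominator is positive wherever f is defined, so f'(x) = 0 ⇔ 28 - 4*x^2 = 0.
  Factor: 28 - 4*x^2 = -4*(x^2 - 7); x^2 - 7 = 0 has no rational roots; quadratic formula: x = (0 ± √28)/2.
  ⇒ x = -sqrt(7) ≈ -2.6458, sqrt(7) ≈ 2.6458

f''(x) = 8*x*(x^2 - 21)/(x^2 + 7)^3
Second-derivative test at each critical point:
  f''(-2.6458) = 0.1080 > 0 → local minimum
  f''(2.6458) = -0.1080 < 0 → local maximum

Critical points: x = -sqrt(7) ≈ -2.6458 (local minimum); x = sqrt(7) ≈ 2.6458 (local maximum)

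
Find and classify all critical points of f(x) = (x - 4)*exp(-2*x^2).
f'(x) = (-4*x*(x - 4) + 1)*exp(-2*x^2)

Solve f'(x) = 0:
  f'(x) = (-4*x^2 + 16*x + 1)·exp(-2*x^2) and exp(-2*x^2) > 0 for every x, so f'(x) = 0 ⇔ -4*x^2 + 16*x + 1 = 0.
  4*x^2 - 16*x - 1 = 0 has no rational roots; quadratic formula: x = (16 ± √272)/8.
  ⇒ x = 2 - sqrt(17)/2 ≈ -0.0616, 2 + sqrt(17)/2 ≈ 4.0616

f''(x) = 4*(4*x^2*(x - 4) - 3*x + 4)*exp(-2*x^2)
Second-derivative test at each critical point:
  f''(-0.0616) = 16.3679 > 0 → local minimum
  f''(4.0616) = -7.742e-14 < 0 → local maximum

Critical points: x = 2 - sqrt(17)/2 ≈ -0.0616 (local minimum); x = 2 + sqrt(17)/2 ≈ 4.0616 (local maximum)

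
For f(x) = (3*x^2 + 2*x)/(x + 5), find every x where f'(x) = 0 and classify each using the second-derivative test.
f'(x) = (3*x^2 + 30*x + 10)/(x^2 + 10*x + 25)

Solve f'(x) = 0:
  f'(x) = (3*x^2 + 30*x + 10)/(x + 5)^2; the denominator is positive wherever f is defined, so f'(x) = 0 ⇔ 3*x^2 + 30*x + 10 = 0.
  3*x^2 + 30*x + 10 = 0 has no rational roots; quadratic formula: x = (-30 ± √780)/6.
  ⇒ x = -5 - sqrt(195)/3 ≈ -9.6547, -5 + sqrt(195)/3 ≈ -0.3453

f''(x) = 130/(x^3 + 15*x^2 + 75*x + 125)
Second-derivative test at each critical point:
  f''(-9.6547) = -1.2890 < 0 → local maximum
  f''(-0.3453) = 1.2890 > 0 → local minimum

Critical points: x = -5 - sqrt(195)/3 ≈ -9.6547 (local maximum); x = -5 + sqrt(195)/3 ≈ -0.3453 (local minimum)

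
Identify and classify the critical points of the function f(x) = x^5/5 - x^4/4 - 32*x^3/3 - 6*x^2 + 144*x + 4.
f'(x) = x^4 - x^3 - 32*x^2 - 12*x + 144

Solve f'(x) = 0:
  Factor: x^4 - x^3 - 32*x^2 - 12*x + 144 = (x - 6)*(x - 2)*(x + 3)*(x + 4) = 0.
  ⇒ x = -4, -3, 2, 6

f''(x) = 4*x^3 - 3*x^2 - 64*x - 12
Second-derivative test at each critical point:
  f''(-4) = -60 < 0 → local maximum
  f''(-3) = 45 > 0 → local minimum
  f''(2) = -120 < 0 → local maximum
  f''(6) = 360 > 0 → local minimum

Critical points: x = -4 (local maximum); x = -3 (local minimum); x = 2 (local maximum); x = 6 (local minimum)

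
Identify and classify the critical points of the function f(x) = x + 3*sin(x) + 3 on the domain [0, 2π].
f'(x) = 3*cos(x) + 1

Solve f'(x) = 0 on [0, 2π]:
  f'(x) = 0 ⇔ cos(x) = -1/3, i.e. x = ±arccos(-1/3) + 2nπ; keep the solutions lying in [0, 2π].
  ⇒ x = acos(-1/3) ≈ 1.9106, -acos(-1/3) + 2*pi ≈ 4.3726

f''(x) = -3*sin(x)
Second-derivative test at each critical point:
  f''(1.9106) = -2.8284 < 0 → local maximum
  f''(4.3726) = 2.8284 > 0 → local minimum

Critical points: x = acos(-1/3) ≈ 1.9106 (local maximum); x = -acos(-1/3) + 2*pi ≈ 4.3726 (local minimum)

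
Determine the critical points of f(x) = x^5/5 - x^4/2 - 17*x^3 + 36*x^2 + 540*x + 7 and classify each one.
f'(x) = x^4 - 2*x^3 - 51*x^2 + 72*x + 540

Solve f'(x) = 0:
  Factor: x^4 - 2*x^3 - 51*x^2 + 72*x + 540 = (x - 6)*(x - 5)*(x + 3)*(x + 6) = 0.
  ⇒ x = -6, -3, 5, 6

f''(x) = 4*x^3 - 6*x^2 - 102*x + 72
Second-derivative test at each critical point:
  f''(-6) = -396 < 0 → local maximum
  f''(-3) = 216 > 0 → local minimum
  f''(5) = -88 < 0 → local maximum
  f''(6) = 108 > 0 → local minimum

Critical points: x = -6 (local maximum); x = -3 (local minimum); x = 5 (local maximum); x = 6 (local minimum)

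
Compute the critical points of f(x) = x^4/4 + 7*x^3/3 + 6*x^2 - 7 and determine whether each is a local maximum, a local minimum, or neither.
f'(x) = x*(x^2 + 7*x + 12)

Solve f'(x) = 0:
  Factor: x^3 + 7*x^2 + 12*x = x*(x + 3)*(x + 4) = 0.
  ⇒ x = -4, -3, 0

f''(x) = 3*x^2 + 14*x + 12
Second-derivative test at each critical point:
  f''(-4) = 4 > 0 → local minimum
  f''(-3) = -3 < 0 → local maximum
  f''(0) = 12 > 0 → local minimum

Critical points: x = -4 (local minimum); x = -3 (local maximum); x = 0 (local minimum)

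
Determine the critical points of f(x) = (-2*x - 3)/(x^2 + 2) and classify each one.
f'(x) = 2*(x^2 + 3*x - 2)/(x^4 + 4*x^2 + 4)

Solve f'(x) = 0:
  f'(x) = 2*(x^2 + 3*x - 2)/(x^2 + 2)^2; the denominator is positive wherever f is defined, so f'(x) = 0 ⇔ 2*x^2 + 6*x - 4 = 0.
  Factor: 2*x^2 + 6*x - 4 = 2*(x^2 + 3*x - 2); x^2 + 3*x - 2 = 0 has no rational roots; quadratic formula: x = (-3 ± √17)/2.
  ⇒ x = -sqrt(17)/2 - 3/2 ≈ -3.5616, -3/2 + sqrt(17)/2 ≈ 0.5616

f''(x) = 2*(-4*x^2*(2*x + 3) + 3*(2*x + 1)*(x^2 + 2))/(x^2 + 2)^3
Second-derivative test at each critical point:
  f''(-3.5616) = -0.0382 < 0 → local maximum
  f''(0.5616) = 1.5382 > 0 → local minimum

Critical points: x = -sqrt(17)/2 - 3/2 ≈ -3.5616 (local maximum); x = -3/2 + sqrt(17)/2 ≈ 0.5616 (local minimum)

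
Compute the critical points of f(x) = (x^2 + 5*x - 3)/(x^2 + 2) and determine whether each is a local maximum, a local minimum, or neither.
f'(x) = 5*(-x^2 + 2*x + 2)/(x^4 + 4*x^2 + 4)

Solve f'(x) = 0:
  f'(x) = -5*(x^2 - 2*x - 2)/(x^2 + 2)^2; the denominator is positive wherever f is defined, so f'(x) = 0 ⇔ -5*x^2 + 10*x + 10 = 0.
  Factor: -5*x^2 + 10*x + 10 = -5*(x^2 - 2*x - 2); x^2 - 2*x - 2 = 0 has no rational roots; quadratic formula: x = (2 ± √12)/2.
  ⇒ x = 1 - sqrt(3) ≈ -0.7321, 1 + sqrt(3) ≈ 2.7321

f''(x) = 10*(x^3 - 3*x^2 - 6*x + 2)/(x^6 + 6*x^4 + 12*x^2 + 8)
Second-derivative test at each critical point:
  f''(-0.7321) = 2.6934 > 0 → local minimum
  f''(2.7321) = -0.1934 < 0 → local maximum

Critical points: x = 1 - sqrt(3) ≈ -0.7321 (local minimum); x = 1 + sqrt(3) ≈ 2.7321 (local maximum)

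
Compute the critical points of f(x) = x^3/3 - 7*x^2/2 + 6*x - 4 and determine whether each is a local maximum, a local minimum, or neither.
f'(x) = x^2 - 7*x + 6

Solve f'(x) = 0:
  Factor: x^2 - 7*x + 6 = (x - 6)*(x - 1) = 0.
  ⇒ x = 1, 6

f''(x) = 2*x - 7
Second-derivative test at each critical point:
  f''(1) = -5 < 0 → local maximum
  f''(6) = 5 > 0 → local minimum

Critical points: x = 1 (local maximum); x = 6 (local minimum)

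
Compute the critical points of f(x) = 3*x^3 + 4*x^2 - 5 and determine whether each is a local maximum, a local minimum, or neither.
f'(x) = x*(9*x + 8)

Solve f'(x) = 0:
  Factor: 9*x^2 + 8*x = x*(9*x + 8) = 0.
  ⇒ x = -8/9, 0

f''(x) = 18*x + 8
Second-derivative test at each critical point:
  f''(-8/9) = -8 < 0 → local maximum
  f''(0) = 8 > 0 → local minimum

Critical points: x = -8/9 (local maximum); x = 0 (local minimum)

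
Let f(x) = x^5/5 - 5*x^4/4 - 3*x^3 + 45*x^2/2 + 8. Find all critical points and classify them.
f'(x) = x*(x^3 - 5*x^2 - 9*x + 45)

Solve f'(x) = 0:
  Factor: x^4 - 5*x^3 - 9*x^2 + 45*x = x*(x - 5)*(x - 3)*(x + 3) = 0.
  ⇒ x = -3, 0, 3, 5

f''(x) = 4*x^3 - 15*x^2 - 18*x + 45
Second-derivative test at each critical point:
  f''(-3) = -144 < 0 → local maximum
  f''(0) = 45 > 0 → local minimum
  f''(3) = -36 < 0 → local maximum
  f''(5) = 80 > 0 → local minimum

Critical points: x = -3 (local maximum); x = 0 (local minimum); x = 3 (local maximum); x = 5 (local minimum)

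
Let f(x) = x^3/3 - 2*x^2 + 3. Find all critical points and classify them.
f'(x) = x*(x - 4)

Solve f'(x) = 0:
  Factor: x^2 - 4*x = x*(x - 4) = 0.
  ⇒ x = 0, 4

f''(x) = 2*x - 4
Second-derivative test at each critical point:
  f''(0) = -4 < 0 → local maximum
  f''(4) = 4 > 0 → local minimum

Critical points: x = 0 (local maximum); x = 4 (local minimum)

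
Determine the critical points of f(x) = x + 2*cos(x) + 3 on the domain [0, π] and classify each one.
f'(x) = 1 - 2*sin(x)

Solve f'(x) = 0 on [0, π]:
  f'(x) = 0 ⇔ sin(x) = 1/2, i.e. x = arcsin(1/2) + 2nπ or x = π − arcsin(1/2) + 2nπ; keep the solutions lying in [0, π].
  ⇒ x = pi/6 ≈ 0.5236, 5*pi/6 ≈ 2.6180

f''(x) = -2*cos(x)
Second-derivative test at each critical point:
  f''(0.5236) = -1.7321 < 0 → local maximum
  f''(2.6180) = 1.7321 > 0 → local minimum

Critical points: x = pi/6 ≈ 0.5236 (local maximum); x = 5*pi/6 ≈ 2.6180 (local minimum)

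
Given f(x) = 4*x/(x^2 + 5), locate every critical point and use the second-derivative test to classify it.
f'(x) = 4*(5 - x^2)/(x^4 + 10*x^2 + 25)

Solve f'(x) = 0:
  f'(x) = -4*(x^2 - 5)/(x^2 + 5)^2; the denominator is positive wherever f is defined, so f'(x) = 0 ⇔ 20 - 4*x^2 = 0.
  Factor: 20 - 4*x^2 = -4*(x^2 - 5); x^2 - 5 = 0 has no rational roots; quadratic formula: x = (0 ± √20)/2.
  ⇒ x = -sqrt(5) ≈ -2.2361, sqrt(5) ≈ 2.2361

f''(x) = 8*x*(x^2 - 15)/(x^2 + 5)^3
Second-derivative test at each critical point:
  f''(-2.2361) = 0.1789 > 0 → local minimum
  f''(2.2361) = -0.1789 < 0 → local maximum

Critical points: x = -sqrt(5) ≈ -2.2361 (local minimum); x = sqrt(5) ≈ 2.2361 (local maximum)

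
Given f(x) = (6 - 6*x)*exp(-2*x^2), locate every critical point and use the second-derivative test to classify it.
f'(x) = 6*(4*x*(x - 1) - 1)*exp(-2*x^2)

Solve f'(x) = 0:
  f'(x) = (24*x^2 - 24*x - 6)·exp(-2*x^2) and exp(-2*x^2) > 0 for every x, so f'(x) = 0 ⇔ 24*x^2 - 24*x - 6 = 0.
  Factor: 24*x^2 - 24*x - 6 = 6*(4*x^2 - 4*x - 1); 4*x^2 - 4*x - 1 = 0 has no rational roots; quadratic formula: x = (4 ± √32)/8.
  ⇒ x = 1/2 - sqrt(2)/2 ≈ -0.2071, 1/2 + sqrt(2)/2 ≈ 1.2071

f''(x) = 24*(4*x^2*(1 - x) + 3*x - 1)*exp(-2*x^2)
Second-derivative test at each critical point:
  f''(-0.2071) = -31.1508 < 0 → local maximum
  f''(1.2071) = 1.8412 > 0 → local minimum

Critical points: x = 1/2 - sqrt(2)/2 ≈ -0.2071 (local maximum); x = 1/2 + sqrt(2)/2 ≈ 1.2071 (local minimum)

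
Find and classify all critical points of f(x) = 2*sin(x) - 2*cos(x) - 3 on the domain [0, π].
f'(x) = 2*sqrt(2)*sin(x + pi/4)

Solve f'(x) = 0 on [0, π]:
  f'(x) = 0 ⇔ 2*cos(x) = -2*sin(x) ⇔ tan(x) = -1, i.e. x = arctan(-1) + nπ; keep the solutions lying in [0, π].
  ⇒ x = 3*pi/4 ≈ 2.3562

f''(x) = 2*sqrt(2)*cos(x + pi/4)
Second-derivative test at each critical point:
  f''(2.3562) = -2.8284 < 0 → local maximum

Critical points: x = 3*pi/4 ≈ 2.3562 (local maximum)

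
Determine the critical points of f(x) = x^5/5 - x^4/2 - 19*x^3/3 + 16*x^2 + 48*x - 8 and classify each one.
f'(x) = x^4 - 2*x^3 - 19*x^2 + 32*x + 48

Solve f'(x) = 0:
  Factor: x^4 - 2*x^3 - 19*x^2 + 32*x + 48 = (x - 4)*(x - 3)*(x + 1)*(x + 4) = 0.
  ⇒ x = -4, -1, 3, 4

f''(x) = 4*x^3 - 6*x^2 - 38*x + 32
Second-derivative test at each critical point:
  f''(-4) = -168 < 0 → local maximum
  f''(-1) = 60 > 0 → local minimum
  f''(3) = -28 < 0 → local maximum
  f''(4) = 40 > 0 → local minimum

Critical points: x = -4 (local maximum); x = -1 (local minimum); x = 3 (local maximum); x = 4 (local minimum)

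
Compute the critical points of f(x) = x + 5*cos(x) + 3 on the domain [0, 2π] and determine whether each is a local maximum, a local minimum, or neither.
f'(x) = 1 - 5*sin(x)

Solve f'(x) = 0 on [0, 2π]:
  f'(x) = 0 ⇔ sin(x) = 1/5, i.e. x = arcsin(1/5) + 2nπ or x = π − arcsin(1/5) + 2nπ; keep the solutions lying in [0, 2π].
  ⇒ x = asin(1/5) ≈ 0.2014, pi - asin(1/5) ≈ 2.9402

f''(x) = -5*cos(x)
Second-derivative test at each critical point:
  f''(0.2014) = -4.8990 < 0 → local maximum
  f''(2.9402) = 4.8990 > 0 → local minimum

Critical points: x = asin(1/5) ≈ 0.2014 (local maximum); x = pi - asin(1/5) ≈ 2.9402 (local minimum)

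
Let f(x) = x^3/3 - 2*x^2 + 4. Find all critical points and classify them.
f'(x) = x*(x - 4)

Solve f'(x) = 0:
  Factor: x^2 - 4*x = x*(x - 4) = 0.
  ⇒ x = 0, 4

f''(x) = 2*x - 4
Second-derivative test at each critical point:
  f''(0) = -4 < 0 → local maximum
  f''(4) = 4 > 0 → local minimum

Critical points: x = 0 (local maximum); x = 4 (local minimum)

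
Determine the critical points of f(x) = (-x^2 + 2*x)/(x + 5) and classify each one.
f'(x) = (-x^2 - 10*x + 10)/(x^2 + 10*x + 25)

Solve f'(x) = 0:
  f'(x) = -(x^2 + 10*x - 10)/(x + 5)^2; the denominator is positive wherever f is defined, so f'(x) = 0 ⇔ -x^2 - 10*x + 10 = 0.
  x^2 + 10*x - 10 = 0 has no rational roots; quadratic formula: x = (-10 ± √140)/2.
  ⇒ x = -sqrt(35) - 5 ≈ -10.9161, -5 + sqrt(35) ≈ 0.9161

f''(x) = -70/(x^3 + 15*x^2 + 75*x + 125)
Second-derivative test at each critical point:
  f''(-10.9161) = 0.3381 > 0 → local minimum
  f''(0.9161) = -0.3381 < 0 → local maximum

Critical points: x = -sqrt(35) - 5 ≈ -10.9161 (local minimum); x = -5 + sqrt(35) ≈ 0.9161 (local maximum)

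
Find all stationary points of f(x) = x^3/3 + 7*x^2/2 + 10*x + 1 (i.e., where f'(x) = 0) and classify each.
f'(x) = x^2 + 7*x + 10

Solve f'(x) = 0:
  Factor: x^2 + 7*x + 10 = (x + 2)*(x + 5) = 0.
  ⇒ x = -5, -2

f''(x) = 2*x + 7
Second-derivative test at each critical point:
  f''(-5) = -3 < 0 → local maximum
  f''(-2) = 3 > 0 → local minimum

Critical points: x = -5 (local maximum); x = -2 (local minimum)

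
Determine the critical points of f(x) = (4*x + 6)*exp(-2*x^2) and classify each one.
f'(x) = 4*(-2*x*(2*x + 3) + 1)*exp(-2*x^2)

Solve f'(x) = 0:
  f'(x) = (-16*x^2 - 24*x + 4)·exp(-2*x^2) and exp(-2*x^2) > 0 for every x, so f'(x) = 0 ⇔ -16*x^2 - 24*x + 4 = 0.
  Factor: -16*x^2 - 24*x + 4 = -4*(4*x^2 + 6*x - 1); 4*x^2 + 6*x - 1 = 0 has no rational roots; quadratic formula: x = (-6 ± √52)/8.
  ⇒ x = -sqrt(13)/4 - 3/4 ≈ -1.6514, -3/4 + sqrt(13)/4 ≈ 0.1514

f''(x) = 8*(4*x^2*(2*x + 3) - 6*x - 3)*exp(-2*x^2)
Second-derivative test at each critical point:
  f''(-1.6514) = 0.1234 > 0 → local minimum
  f''(0.1514) = -27.5521 < 0 → local maximum

Critical points: x = -sqrt(13)/4 - 3/4 ≈ -1.6514 (local minimum); x = -3/4 + sqrt(13)/4 ≈ 0.1514 (local maximum)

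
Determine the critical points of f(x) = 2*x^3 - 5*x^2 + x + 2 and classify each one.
f'(x) = 6*x^2 - 10*x + 1

Solve f'(x) = 0:
  6*x^2 - 10*x + 1 = 0 has no rational roots; quadratic formula: x = (10 ± √76)/12.
  ⇒ x = 5/6 - sqrt(19)/6 ≈ 0.1069, sqrt(19)/6 + 5/6 ≈ 1.5598

f''(x) = 12*x - 10
Second-derivative test at each critical point:
  f''(0.1069) = -8.7178 < 0 → local maximum
  f''(1.5598) = 8.7178 > 0 → local minimum

Critical points: x = 5/6 - sqrt(19)/6 ≈ 0.1069 (local maximum); x = sqrt(19)/6 + 5/6 ≈ 1.5598 (local minimum)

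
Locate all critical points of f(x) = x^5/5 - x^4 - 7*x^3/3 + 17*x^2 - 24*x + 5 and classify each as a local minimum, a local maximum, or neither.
f'(x) = x^4 - 4*x^3 - 7*x^2 + 34*x - 24

Solve f'(x) = 0:
  Factor: x^4 - 4*x^3 - 7*x^2 + 34*x - 24 = (x - 4)*(x - 2)*(x - 1)*(x + 3) = 0.
  ⇒ x = -3, 1, 2, 4

f''(x) = 4*x^3 - 12*x^2 - 14*x + 34
Second-derivative test at each critical point:
  f''(-3) = -140 < 0 → local maximum
  f''(1) = 12 > 0 → local minimum
  f''(2) = -10 < 0 → local maximum
  f''(4) = 42 > 0 → local minimum

Critical points: x = -3 (local maximum); x = 1 (local minimum); x = 2 (local maximum); x = 4 (local minimum)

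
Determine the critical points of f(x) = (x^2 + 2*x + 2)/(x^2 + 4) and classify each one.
f'(x) = 2*(-x^2 + 2*x + 4)/(x^4 + 8*x^2 + 16)

Solve f'(x) = 0:
  f'(x) = -2*(x^2 - 2*x - 4)/(x^2 + 4)^2; the denominator is positive wherever f is defined, so f'(x) = 0 ⇔ -2*x^2 + 4*x + 8 = 0.
  Factor: -2*x^2 + 4*x + 8 = -2*(x^2 - 2*x - 4); x^2 - 2*x - 4 = 0 has no rational roots; quadratic formula: x = (2 ± √20)/2.
  ⇒ x = 1 - sqrt(5) ≈ -1.2361, 1 + sqrt(5) ≈ 3.2361

f''(x) = 4*(x^3 - 3*x^2 - 12*x + 4)/(x^6 + 12*x^4 + 48*x^2 + 64)
Second-derivative test at each critical point:
  f''(-1.2361) = 0.2927 > 0 → local minimum
  f''(3.2361) = -0.0427 < 0 → local maximum

Critical points: x = 1 - sqrt(5) ≈ -1.2361 (local minimum); x = 1 + sqrt(5) ≈ 3.2361 (local maximum)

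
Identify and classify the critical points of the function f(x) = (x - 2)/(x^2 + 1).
f'(x) = (x^2 - 2*x*(x - 2) + 1)/(x^2 + 1)^2

Solve f'(x) = 0:
  f'(x) = -(x^2 - 4*x - 1)/(x^2 + 1)^2; the denominator is positive wherever f is defined, so f'(x) = 0 ⇔ -x^2 + 4*x + 1 = 0.
  x^2 - 4*x - 1 = 0 has no rational roots; quadratic formula: x = (4 ± √20)/2.
  ⇒ x = 2 - sqrt(5) ≈ -0.2361, 2 + sqrt(5) ≈ 4.2361

f''(x) = 2*(4*x^2*(x - 2) + (2 - 3*x)*(x^2 + 1))/(x^2 + 1)^3
Second-derivative test at each critical point:
  f''(-0.2361) = 4.0125 > 0 → local minimum
  f''(4.2361) = -0.0125 < 0 → local maximum

Critical points: x = 2 - sqrt(5) ≈ -0.2361 (local minimum); x = 2 + sqrt(5) ≈ 4.2361 (local maximum)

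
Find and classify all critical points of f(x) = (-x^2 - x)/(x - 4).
f'(x) = (-x^2 + 8*x + 4)/(x^2 - 8*x + 16)

Solve f'(x) = 0:
  f'(x) = -(x^2 - 8*x - 4)/(x - 4)^2; the denominator is positive wherever f is defined, so f'(x) = 0 ⇔ -x^2 + 8*x + 4 = 0.
  x^2 - 8*x - 4 = 0 has no rational roots; quadratic formula: x = (8 ± √80)/2.
  ⇒ x = 4 - 2*sqrt(5) ≈ -0.4721, 4 + 2*sqrt(5) ≈ 8.4721

f''(x) = -40/(x^3 - 12*x^2 + 48*x - 64)
Second-derivative test at each critical point:
  f''(-0.4721) = 0.4472 > 0 → local minimum
  f''(8.4721) = -0.4472 < 0 → local maximum

Critical points: x = 4 - 2*sqrt(5) ≈ -0.4721 (local minimum); x = 4 + 2*sqrt(5) ≈ 8.4721 (local maximum)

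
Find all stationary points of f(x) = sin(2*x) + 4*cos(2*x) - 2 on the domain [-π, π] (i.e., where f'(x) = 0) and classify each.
f'(x) = -8*sin(2*x) + 2*cos(2*x)

Solve f'(x) = 0 on [-π, π]:
  f'(x) = 0 ⇔ cos(2*x) = 4*sin(2*x) ⇔ tan(2*x) = 1/4, i.e. 2*x = arctan(1/4) + nπ; keep the solutions lying in [-π, π].
  ⇒ x = -pi + atan(1/4)/2 ≈ -3.0191, -pi/2 + atan(1/4)/2 ≈ -1.4483, atan(1/4)/2 ≈ 0.1225, atan(1/4)/2 + pi/2 ≈ 1.6933

f''(x) = -4*sin(2*x) - 16*cos(2*x)
Second-derivative test at each critical point:
  f''(-3.0191) = -16.4924 < 0 → local maximum
  f''(-1.4483) = 16.4924 > 0 → local minimum
  f''(0.1225) = -16.4924 < 0 → local maximum
  f''(1.6933) = 16.4924 > 0 → local minimum

Critical points: x = -pi + atan(1/4)/2 ≈ -3.0191 (local maximum); x = -pi/2 + atan(1/4)/2 ≈ -1.4483 (local minimum); x = atan(1/4)/2 ≈ 0.1225 (local maximum); x = atan(1/4)/2 + pi/2 ≈ 1.6933 (local minimum)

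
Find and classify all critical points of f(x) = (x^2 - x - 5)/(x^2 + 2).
f'(x) = (x^2 + 14*x - 2)/(x^4 + 4*x^2 + 4)

Solve f'(x) = 0:
  f'(x) = (x^2 + 14*x - 2)/(x^2 + 2)^2; the denominator is positive wherever f is defined, so f'(x) = 0 ⇔ x^2 + 14*x - 2 = 0.
  x^2 + 14*x - 2 = 0 has no rational roots; quadratic formula: x = (-14 ± √204)/2.
  ⇒ x = -sqrt(51) - 7 ≈ -14.1414, -7 + sqrt(51) ≈ 0.1414

f''(x) = 2*(-x^3 - 21*x^2 + 6*x + 14)/(x^6 + 6*x^4 + 12*x^2 + 8)
Second-derivative test at each critical point:
  f''(-14.1414) = -3.501e-04 < 0 → local maximum
  f''(0.1414) = 3.5004 > 0 → local minimum

Critical points: x = -sqrt(51) - 7 ≈ -14.1414 (local maximum); x = -7 + sqrt(51) ≈ 0.1414 (local minimum)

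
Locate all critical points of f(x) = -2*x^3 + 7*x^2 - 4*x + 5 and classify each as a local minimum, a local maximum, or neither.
f'(x) = -6*x^2 + 14*x - 4

Solve f'(x) = 0:
  Factor: -6*x^2 + 14*x - 4 = -2*(x - 2)*(3*x - 1) = 0.
  ⇒ x = 1/3, 2

f''(x) = 14 - 12*x
Second-derivative test at each critical point:
  f''(1/3) = 10 > 0 → local minimum
  f''(2) = -10 < 0 → local maximum

Critical points: x = 1/3 (local minimum); x = 2 (local maximum)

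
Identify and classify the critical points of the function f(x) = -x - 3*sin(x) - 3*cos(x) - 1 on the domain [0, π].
f'(x) = -3*sqrt(2)*cos(x + pi/4) - 1

Solve f'(x) = 0 on [0, π]:
  f'(x) = 0 ⇔ 3*sin(x) - 3*cos(x) = 1. Write the left side as R·cos(x + φ) with R = √((-3)² + (-3)²) = 3*sqrt(2), cos φ = -sqrt(2)/2, sin φ = -sqrt(2)/2; then cos(x + φ) = sqrt(2)/6. Solve for x and keep the solutions lying in [0, π].
  ⇒ x = atan((1 + sqrt(17))/(-1 + sqrt(17))) ≈ 1.0233

f''(x) = 3*sqrt(2)*sin(x + pi/4)
Second-derivative test at each critical point:
  f''(1.0233) = 4.1231 > 0 → local minimum

Critical points: x = atan((1 + sqrt(17))/(-1 + sqrt(17))) ≈ 1.0233 (local minimum)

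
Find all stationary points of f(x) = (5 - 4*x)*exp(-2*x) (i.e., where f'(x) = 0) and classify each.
f'(x) = 2*(4*x - 7)*exp(-2*x)

Solve f'(x) = 0:
  f'(x) = (8*x - 14)·exp(-2*x) and exp(-2*x) > 0 for every x, so f'(x) = 0 ⇔ 8*x - 14 = 0.
  Factor: 8*x - 14 = 2*(4*x - 7) = 0.
  ⇒ x = 7/4

f''(x) = 4*(9 - 4*x)*exp(-2*x)
Second-derivative test at each critical point:
  f''(7/4) = 0.2416 > 0 → local minimum

Critical points: x = 7/4 (local minimum)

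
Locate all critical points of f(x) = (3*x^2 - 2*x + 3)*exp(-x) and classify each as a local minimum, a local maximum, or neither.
f'(x) = (-3*x^2 + 8*x - 5)*exp(-x)

Solve f'(x) = 0:
  f'(x) = (-3*x^2 + 8*x - 5)·exp(-x) and exp(-x) > 0 for every x, so f'(x) = 0 ⇔ -3*x^2 + 8*x - 5 = 0.
  Factor: -3*x^2 + 8*x - 5 = -(x - 1)*(3*x - 5) = 0.
  ⇒ x = 1, 5/3

f''(x) = (3*x^2 - 14*x + 13)*exp(-x)
Second-derivative test at each critical point:
  f''(1) = 0.7358 > 0 → local minimum
  f''(5/3) = -0.3778 < 0 → local maximum

Critical points: x = 1 (local minimum); x = 5/3 (local maximum)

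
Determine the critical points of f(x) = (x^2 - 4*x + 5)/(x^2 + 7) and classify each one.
f'(x) = 4*(x^2 + x - 7)/(x^4 + 14*x^2 + 49)

Solve f'(x) = 0:
  f'(x) = 4*(x^2 + x - 7)/(x^2 + 7)^2; the denominator is positive wherever f is defined, so f'(x) = 0 ⇔ 4*x^2 + 4*x - 28 = 0.
  Factor: 4*x^2 + 4*x - 28 = 4*(x^2 + x - 7); x^2 + x - 7 = 0 has no rational roots; quadratic formula: x = (-1 ± √29)/2.
  ⇒ x = -sqrt(29)/2 - 1/2 ≈ -3.1926, -1/2 + sqrt(29)/2 ≈ 2.1926

f''(x) = 4*(-2*x^3 - 3*x^2 + 42*x + 7)/(x^6 + 21*x^4 + 147*x^2 + 343)
Second-derivative test at each critical point:
  f''(-3.1926) = -0.0729 < 0 → local maximum
  f''(2.1926) = 0.1545 > 0 → local minimum

Critical points: x = -sqrt(29)/2 - 1/2 ≈ -3.1926 (local maximum); x = -1/2 + sqrt(29)/2 ≈ 2.1926 (local minimum)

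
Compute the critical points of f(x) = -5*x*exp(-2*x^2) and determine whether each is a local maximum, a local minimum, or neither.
f'(x) = 5*(4*x^2 - 1)*exp(-2*x^2)

Solve f'(x) = 0:
  f'(x) = (20*x^2 - 5)·exp(-2*x^2) and exp(-2*x^2) > 0 for every x, so f'(x) = 0 ⇔ 20*x^2 - 5 = 0.
  Factor: 20*x^2 - 5 = 5*(2*x - 1)*(2*x + 1) = 0.
  ⇒ x = -1/2, 1/2

f''(x) = (-80*x^3 + 60*x)*exp(-2*x^2)
Second-derivative test at each critical point:
  f''(-1/2) = -12.1306 < 0 → local maximum
  f''(1/2) = 12.1306 > 0 → local minimum

Critical points: x = -1/2 (local maximum); x = 1/2 (local minimum)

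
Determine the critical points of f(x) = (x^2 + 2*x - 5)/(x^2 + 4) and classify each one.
f'(x) = 2*(-x^2 + 9*x + 4)/(x^4 + 8*x^2 + 16)

Solve f'(x) = 0:
  f'(x) = -2*(x^2 - 9*x - 4)/(x^2 + 4)^2; the denominator is positive wherever f is defined, so f'(x) = 0 ⇔ -2*x^2 + 18*x + 8 = 0.
  Factor: -2*x^2 + 18*x + 8 = -2*(x^2 - 9*x - 4); x^2 - 9*x - 4 = 0 has no rational roots; quadratic formula: x = (9 ± √97)/2.
  ⇒ x = 9/2 - sqrt(97)/2 ≈ -0.4244, 9/2 + sqrt(97)/2 ≈ 9.4244

f''(x) = 2*(2*x^3 - 27*x^2 - 24*x + 36)/(x^6 + 12*x^4 + 48*x^2 + 64)
Second-derivative test at each critical point:
  f''(-0.4244) = 1.1273 > 0 → local minimum
  f''(9.4244) = -0.0023 < 0 → local maximum

Critical points: x = 9/2 - sqrt(97)/2 ≈ -0.4244 (local minimum); x = 9/2 + sqrt(97)/2 ≈ 9.4244 (local maximum)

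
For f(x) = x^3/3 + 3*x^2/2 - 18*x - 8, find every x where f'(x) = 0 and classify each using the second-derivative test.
f'(x) = x^2 + 3*x - 18

Solve f'(x) = 0:
  Factor: x^2 + 3*x - 18 = (x - 3)*(x + 6) = 0.
  ⇒ x = -6, 3

f''(x) = 2*x + 3
Second-derivative test at each critical point:
  f''(-6) = -9 < 0 → local maximum
  f''(3) = 9 > 0 → local minimum

Critical points: x = -6 (local maximum); x = 3 (local minimum)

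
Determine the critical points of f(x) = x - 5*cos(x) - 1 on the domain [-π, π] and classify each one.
f'(x) = 5*sin(x) + 1

Solve f'(x) = 0 on [-π, π]:
  f'(x) = 0 ⇔ sin(x) = -1/5, i.e. x = arcsin(-1/5) + 2nπ or x = π − arcsin(-1/5) + 2nπ; keep the solutions lying in [-π, π].
  ⇒ x = -pi + asin(1/5) ≈ -2.9402, -asin(1/5) ≈ -0.2014

f''(x) = 5*cos(x)
Second-derivative test at each critical point:
  f''(-2.9402) = -4.8990 < 0 → local maximum
  f''(-0.2014) = 4.8990 > 0 → local minimum

Critical points: x = -pi + asin(1/5) ≈ -2.9402 (local maximum); x = -asin(1/5) ≈ -0.2014 (local minimum)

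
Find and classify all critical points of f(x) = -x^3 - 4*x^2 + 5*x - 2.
f'(x) = -3*x^2 - 8*x + 5

Solve f'(x) = 0:
  3*x^2 + 8*x - 5 = 0 has no rational roots; quadratic formula: x = (-8 ± √124)/6.
  ⇒ x = -sqrt(31)/3 - 4/3 ≈ -3.1893, -4/3 + sqrt(31)/3 ≈ 0.5226

f''(x) = -6*x - 8
Second-derivative test at each critical point:
  f''(-3.1893) = 11.1355 > 0 → local minimum
  f''(0.5226) = -11.1355 < 0 → local maximum

Critical points: x = -sqrt(31)/3 - 4/3 ≈ -3.1893 (local minimum); x = -4/3 + sqrt(31)/3 ≈ 0.5226 (local maximum)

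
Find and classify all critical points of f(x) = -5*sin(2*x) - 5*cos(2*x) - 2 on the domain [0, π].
f'(x) = -10*sqrt(2)*cos(2*x + pi/4)

Solve f'(x) = 0 on [0, π]:
  f'(x) = 0 ⇔ -5*cos(2*x) = -5*sin(2*x) ⇔ tan(2*x) = 1, i.e. 2*x = arctan(1) + nπ; keep the solutions lying in [0, π].
  ⇒ x = pi/8 ≈ 0.3927, 5*pi/8 ≈ 1.9635

f''(x) = 20*sqrt(2)*sin(2*x + pi/4)
Second-derivative test at each critical point:
  f''(0.3927) = 28.2843 > 0 → local minimum
  f''(1.9635) = -28.2843 < 0 → local maximum

Critical points: x = pi/8 ≈ 0.3927 (local minimum); x = 5*pi/8 ≈ 1.9635 (local maximum)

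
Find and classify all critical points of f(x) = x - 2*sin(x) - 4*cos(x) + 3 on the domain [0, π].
f'(x) = 4*sin(x) - 2*cos(x) + 1

Solve f'(x) = 0 on [0, π]:
  f'(x) = 0 ⇔ 4*sin(x) - 2*cos(x) = -1. Write the left side as R·cos(x + φ) with R = √((-2)² + (-4)²) = 2*sqrt(5), cos φ = -sqrt(5)/5, sin φ = -2*sqrt(5)/5; then cos(x + φ) = -sqrt(5)/10. Solve for x and keep the solutions lying in [0, π].
  ⇒ x = atan((-2 + sqrt(19))/(1 + 2*sqrt(19))) ≈ 0.2381

f''(x) = 2*sin(x) + 4*cos(x)
Second-derivative test at each critical point:
  f''(0.2381) = 4.3589 > 0 → local minimum

Critical points: x = atan((-2 + sqrt(19))/(1 + 2*sqrt(19))) ≈ 0.2381 (local minimum)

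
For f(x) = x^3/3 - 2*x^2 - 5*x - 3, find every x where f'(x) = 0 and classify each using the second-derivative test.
f'(x) = x^2 - 4*x - 5

Solve f'(x) = 0:
  Factor: x^2 - 4*x - 5 = (x - 5)*(x + 1) = 0.
  ⇒ x = -1, 5

f''(x) = 2*x - 4
Second-derivative test at each critical point:
  f''(-1) = -6 < 0 → local maximum
  f''(5) = 6 > 0 → local minimum

Critical points: x = -1 (local maximum); x = 5 (local minimum)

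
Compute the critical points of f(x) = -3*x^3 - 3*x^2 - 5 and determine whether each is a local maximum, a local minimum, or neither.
f'(x) = 3*x*(-3*x - 2)

Solve f'(x) = 0:
  Factor: -9*x^2 - 6*x = -3*x*(3*x + 2) = 0.
  ⇒ x = -2/3, 0

f''(x) = -18*x - 6
Second-derivative test at each critical point:
  f''(-2/3) = 6 > 0 → local minimum
  f''(0) = -6 < 0 → local maximum

Critical points: x = -2/3 (local minimum); x = 0 (local maximum)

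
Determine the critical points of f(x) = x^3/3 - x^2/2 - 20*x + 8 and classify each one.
f'(x) = x^2 - x - 20

Solve f'(x) = 0:
  Factor: x^2 - x - 20 = (x - 5)*(x + 4) = 0.
  ⇒ x = -4, 5

f''(x) = 2*x - 1
Second-derivative test at each critical point:
  f''(-4) = -9 < 0 → local maximum
  f''(5) = 9 > 0 → local minimum

Critical points: x = -4 (local maximum); x = 5 (local minimum)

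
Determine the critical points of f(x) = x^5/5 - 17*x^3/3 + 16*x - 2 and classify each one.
f'(x) = x^4 - 17*x^2 + 16

Solve f'(x) = 0:
  Factor: x^4 - 17*x^2 + 16 = (x - 4)*(x - 1)*(x + 1)*(x + 4) = 0.
  ⇒ x = -4, -1, 1, 4

f''(x) = 4*x^3 - 34*x
Second-derivative test at each critical point:
  f''(-4) = -120 < 0 → local maximum
  f''(-1) = 30 > 0 → local minimum
  f''(1) = -30 < 0 → local maximum
  f''(4) = 120 > 0 → local minimum

Critical points: x = -4 (local maximum); x = -1 (local minimum); x = 1 (local maximum); x = 4 (local minimum)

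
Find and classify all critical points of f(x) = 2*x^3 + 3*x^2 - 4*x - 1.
f'(x) = 6*x^2 + 6*x - 4

Solve f'(x) = 0:
  Factor: 6*x^2 + 6*x - 4 = 2*(3*x^2 + 3*x - 2); 3*x^2 + 3*x - 2 = 0 has no rational roots; quadratic formula: x = (-3 ± √33)/6.
  ⇒ x = -sqrt(33)/6 - 1/2 ≈ -1.4574, -1/2 + sqrt(33)/6 ≈ 0.4574

f''(x) = 12*x + 6
Second-derivative test at each critical point:
  f''(-1.4574) = -11.4891 < 0 → local maximum
  f''(0.4574) = 11.4891 > 0 → local minimum

Critical points: x = -sqrt(33)/6 - 1/2 ≈ -1.4574 (local maximum); x = -1/2 + sqrt(33)/6 ≈ 0.4574 (local minimum)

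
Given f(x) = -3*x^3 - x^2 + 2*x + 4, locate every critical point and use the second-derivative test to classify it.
f'(x) = -9*x^2 - 2*x + 2

Solve f'(x) = 0:
  9*x^2 + 2*x - 2 = 0 has no rational roots; quadratic formula: x = (-2 ± √76)/18.
  ⇒ x = -sqrt(19)/9 - 1/9 ≈ -0.5954, -1/9 + sqrt(19)/9 ≈ 0.3732

f''(x) = -18*x - 2
Second-derivative test at each critical point:
  f''(-0.5954) = 8.7178 > 0 → local minimum
  f''(0.3732) = -8.7178 < 0 → local maximum

Critical points: x = -sqrt(19)/9 - 1/9 ≈ -0.5954 (local minimum); x = -1/9 + sqrt(19)/9 ≈ 0.3732 (local maximum)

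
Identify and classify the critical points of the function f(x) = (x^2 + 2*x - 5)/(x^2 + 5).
f'(x) = 2*(-x^2 + 10*x + 5)/(x^4 + 10*x^2 + 25)

Solve f'(x) = 0:
  f'(x) = -2*(x^2 - 10*x - 5)/(x^2 + 5)^2; the denominator is positive wherever f is defined, so f'(x) = 0 ⇔ -2*x^2 + 20*x + 10 = 0.
  Factor: -2*x^2 + 20*x + 10 = -2*(x^2 - 10*x - 5); x^2 - 10*x - 5 = 0 has no rational roots; quadratic formula: x = (10 ± √120)/2.
  ⇒ x = 5 - sqrt(30) ≈ -0.4772, 5 + sqrt(30) ≈ 10.4772

f''(x) = 4*(x^3 - 15*x^2 - 15*x + 25)/(x^6 + 15*x^4 + 75*x^2 + 125)
Second-derivative test at each critical point:
  f''(-0.4772) = 0.8017 > 0 → local minimum
  f''(10.4772) = -0.0017 < 0 → local maximum

Critical points: x = 5 - sqrt(30) ≈ -0.4772 (local minimum); x = 5 + sqrt(30) ≈ 10.4772 (local maximum)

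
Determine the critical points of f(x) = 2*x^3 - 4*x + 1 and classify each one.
f'(x) = 6*x^2 - 4

Solve f'(x) = 0:
  Factor: 6*x^2 - 4 = 2*(3*x^2 - 2); 3*x^2 - 2 = 0 has no rational roots; quadratic formula: x = (0 ± √24)/6.
  ⇒ x = -sqrt(6)/3 ≈ -0.8165, sqrt(6)/3 ≈ 0.8165

f''(x) = 12*x
Second-derivative test at each critical point:
  f''(-0.8165) = -9.7980 < 0 → local maximum
  f''(0.8165) = 9.7980 > 0 → local minimum

Critical points: x = -sqrt(6)/3 ≈ -0.8165 (local maximum); x = sqrt(6)/3 ≈ 0.8165 (local minimum)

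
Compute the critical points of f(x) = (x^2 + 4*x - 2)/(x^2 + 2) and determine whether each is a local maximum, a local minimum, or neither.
f'(x) = 4*(-x^2 + 2*x + 2)/(x^4 + 4*x^2 + 4)

Solve f'(x) = 0:
  f'(x) = -4*(x^2 - 2*x - 2)/(x^2 + 2)^2; the denominator is positive wherever f is defined, so f'(x) = 0 ⇔ -4*x^2 + 8*x + 8 = 0.
  Factor: -4*x^2 + 8*x + 8 = -4*(x^2 - 2*x - 2); x^2 - 2*x - 2 = 0 has no rational roots; quadratic formula: x = (2 ± √12)/2.
  ⇒ x = 1 - sqrt(3) ≈ -0.7321, 1 + sqrt(3) ≈ 2.7321

f''(x) = 8*(x^3 - 3*x^2 - 6*x + 2)/(x^6 + 6*x^4 + 12*x^2 + 8)
Second-derivative test at each critical point:
  f''(-0.7321) = 2.1547 > 0 → local minimum
  f''(2.7321) = -0.1547 < 0 → local maximum

Critical points: x = 1 - sqrt(3) ≈ -0.7321 (local minimum); x = 1 + sqrt(3) ≈ 2.7321 (local maximum)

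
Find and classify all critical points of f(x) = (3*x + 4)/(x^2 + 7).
f'(x) = (-3*x^2 - 8*x + 21)/(x^4 + 14*x^2 + 49)

Solve f'(x) = 0:
  f'(x) = -(3*x^2 + 8*x - 21)/(x^2 + 7)^2; the denominator is positive wherever f is defined, so f'(x) = 0 ⇔ -3*x^2 - 8*x + 21 = 0.
  3*x^2 + 8*x - 21 = 0 has no rational roots; quadratic formula: x = (-8 ± √316)/6.
  ⇒ x = -sqrt(79)/3 - 4/3 ≈ -4.2961, -4/3 + sqrt(79)/3 ≈ 1.6294

f''(x) = 2*(4*x^2*(3*x + 4) - (9*x + 4)*(x^2 + 7))/(x^2 + 7)^3
Second-derivative test at each critical point:
  f''(-4.2961) = 0.0274 > 0 → local minimum
  f''(1.6294) = -0.1907 < 0 → local maximum

Critical points: x = -sqrt(79)/3 - 4/3 ≈ -4.2961 (local minimum); x = -4/3 + sqrt(79)/3 ≈ 1.6294 (local maximum)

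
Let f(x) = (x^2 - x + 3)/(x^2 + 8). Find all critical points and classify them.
f'(x) = (x^2 + 10*x - 8)/(x^4 + 16*x^2 + 64)

Solve f'(x) = 0:
  f'(x) = (x^2 + 10*x - 8)/(x^2 + 8)^2; the denominator is positive wherever f is defined, so f'(x) = 0 ⇔ x^2 + 10*x - 8 = 0.
  x^2 + 10*x - 8 = 0 has no rational roots; quadratic formula: x = (-10 ± √132)/2.
  ⇒ x = -sqrt(33) - 5 ≈ -10.7446, -5 + sqrt(33) ≈ 0.7446

f''(x) = 2*(-x^3 - 15*x^2 + 24*x + 40)/(x^6 + 24*x^4 + 192*x^2 + 512)
Second-derivative test at each critical point:
  f''(-10.7446) = -0.0008 < 0 → local maximum
  f''(0.7446) = 0.1570 > 0 → local minimum

Critical points: x = -sqrt(33) - 5 ≈ -10.7446 (local maximum); x = -5 + sqrt(33) ≈ 0.7446 (local minimum)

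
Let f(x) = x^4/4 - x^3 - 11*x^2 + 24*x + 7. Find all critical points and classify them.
f'(x) = x^3 - 3*x^2 - 22*x + 24

Solve f'(x) = 0:
  Factor: x^3 - 3*x^2 - 22*x + 24 = (x - 6)*(x - 1)*(x + 4) = 0.
  ⇒ x = -4, 1, 6

f''(x) = 3*x^2 - 6*x - 22
Second-derivative test at each critical point:
  f''(-4) = 50 > 0 → local minimum
  f''(1) = -25 < 0 → local maximum
  f''(6) = 50 > 0 → local minimum

Critical points: x = -4 (local minimum); x = 1 (local maximum); x = 6 (local minimum)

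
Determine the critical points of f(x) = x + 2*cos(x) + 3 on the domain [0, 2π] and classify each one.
f'(x) = 1 - 2*sin(x)

Solve f'(x) = 0 on [0, 2π]:
  f'(x) = 0 ⇔ sin(x) = 1/2, i.e. x = arcsin(1/2) + 2nπ or x = π − arcsin(1/2) + 2nπ; keep the solutions lying in [0, 2π].
  ⇒ x = pi/6 ≈ 0.5236, 5*pi/6 ≈ 2.6180

f''(x) = -2*cos(x)
Second-derivative test at each critical point:
  f''(0.5236) = -1.7321 < 0 → local maximum
  f''(2.6180) = 1.7321 > 0 → local minimum

Critical points: x = pi/6 ≈ 0.5236 (local maximum); x = 5*pi/6 ≈ 2.6180 (local minimum)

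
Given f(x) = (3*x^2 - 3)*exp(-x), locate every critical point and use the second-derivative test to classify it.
f'(x) = 3*(-x^2 + 2*x + 1)*exp(-x)

Solve f'(x) = 0:
  f'(x) = (-3*x^2 + 6*x + 3)·exp(-x) and exp(-x) > 0 for every x, so f'(x) = 0 ⇔ -3*x^2 + 6*x + 3 = 0.
  Factor: -3*x^2 + 6*x + 3 = -3*(x^2 - 2*x - 1); x^2 - 2*x - 1 = 0 has no rational roots; quadratic formula: x = (2 ± √8)/2.
  ⇒ x = 1 - sqrt(2) ≈ -0.4142, 1 + sqrt(2) ≈ 2.4142

f''(x) = 3*(x^2 - 4*x + 1)*exp(-x)
Second-derivative test at each critical point:
  f''(-0.4142) = 12.8398 > 0 → local minimum
  f''(2.4142) = -0.7589 < 0 → local maximum

Critical points: x = 1 - sqrt(2) ≈ -0.4142 (local minimum); x = 1 + sqrt(2) ≈ 2.4142 (local maximum)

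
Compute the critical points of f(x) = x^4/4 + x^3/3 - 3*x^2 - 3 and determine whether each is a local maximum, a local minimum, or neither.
f'(x) = x*(x^2 + x - 6)

Solve f'(x) = 0:
  Factor: x^3 + x^2 - 6*x = x*(x - 2)*(x + 3) = 0.
  ⇒ x = -3, 0, 2

f''(x) = 3*x^2 + 2*x - 6
Second-derivative test at each critical point:
  f''(-3) = 15 > 0 → local minimum
  f''(0) = -6 < 0 → local maximum
  f''(2) = 10 > 0 → local minimum

Critical points: x = -3 (local minimum); x = 0 (local maximum); x = 2 (local minimum)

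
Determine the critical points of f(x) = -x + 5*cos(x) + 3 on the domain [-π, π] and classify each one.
f'(x) = -5*sin(x) - 1

Solve f'(x) = 0 on [-π, π]:
  f'(x) = 0 ⇔ sin(x) = -1/5, i.e. x = arcsin(-1/5) + 2nπ or x = π − arcsin(-1/5) + 2nπ; keep the solutions lying in [-π, π].
  ⇒ x = -pi + asin(1/5) ≈ -2.9402, -asin(1/5) ≈ -0.2014

f''(x) = -5*cos(x)
Second-derivative test at each critical point:
  f''(-2.9402) = 4.8990 > 0 → local minimum
  f''(-0.2014) = -4.8990 < 0 → local maximum

Critical points: x = -pi + asin(1/5) ≈ -2.9402 (local minimum); x = -asin(1/5) ≈ -0.2014 (local maximum)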